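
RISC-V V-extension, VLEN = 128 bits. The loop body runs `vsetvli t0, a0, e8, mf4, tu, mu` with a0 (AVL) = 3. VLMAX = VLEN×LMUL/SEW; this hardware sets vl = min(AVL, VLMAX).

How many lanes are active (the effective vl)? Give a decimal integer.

vl = 3

VLMAX = VLEN×LMUL/SEW = 128×1/4/8 = 4
AVL=3 ≤ VLMAX=4, so vl = 3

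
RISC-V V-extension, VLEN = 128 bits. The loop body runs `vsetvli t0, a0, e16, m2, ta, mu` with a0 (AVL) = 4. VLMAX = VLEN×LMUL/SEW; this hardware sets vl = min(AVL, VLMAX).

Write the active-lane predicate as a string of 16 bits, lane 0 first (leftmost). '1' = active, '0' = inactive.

predicate = 1111000000000000

lanes per group: 128·2/16 = 16
vl ← min(4, 16) = 4
bits (lane 0 leftmost): 1111000000000000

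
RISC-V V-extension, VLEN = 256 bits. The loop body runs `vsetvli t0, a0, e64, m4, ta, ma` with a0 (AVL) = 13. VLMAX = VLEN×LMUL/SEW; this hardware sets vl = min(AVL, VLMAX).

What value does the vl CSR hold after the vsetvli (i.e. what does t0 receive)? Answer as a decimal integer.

vl = 13

VLMAX = VLEN×LMUL/SEW = 256×4/64 = 16
vl ← min(13, 16) = 13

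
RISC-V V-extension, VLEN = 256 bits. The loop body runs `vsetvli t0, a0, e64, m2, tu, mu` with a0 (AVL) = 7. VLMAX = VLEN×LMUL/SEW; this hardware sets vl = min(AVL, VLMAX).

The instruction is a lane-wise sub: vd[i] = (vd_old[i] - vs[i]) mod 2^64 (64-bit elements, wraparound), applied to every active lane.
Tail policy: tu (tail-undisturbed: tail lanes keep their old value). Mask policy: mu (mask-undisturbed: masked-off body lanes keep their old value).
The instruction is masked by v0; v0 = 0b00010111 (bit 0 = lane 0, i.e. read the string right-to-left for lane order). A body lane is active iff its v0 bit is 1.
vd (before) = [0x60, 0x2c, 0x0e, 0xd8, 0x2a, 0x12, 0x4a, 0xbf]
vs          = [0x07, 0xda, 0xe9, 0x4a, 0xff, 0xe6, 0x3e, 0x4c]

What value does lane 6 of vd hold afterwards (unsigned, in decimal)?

vd[6] = 74

VLMAX = VLEN×LMUL/SEW = 256×2/64 = 8
AVL=7 ≤ VLMAX=8, so vl = 7
  i=0: sub(0x60,0x07) → 89
  i=1: sub(0x2c,0xda) → 18446744073709551442
  i=2: sub(0x0e,0xe9) → 18446744073709551397
  i=3: mask-off/keep → 216
  i=4: sub(0x2a,0xff) → 18446744073709551403
  i=5: mask-off/keep → 18
  i=6: mask-off/keep → 74
  i=7: tail/keep → 191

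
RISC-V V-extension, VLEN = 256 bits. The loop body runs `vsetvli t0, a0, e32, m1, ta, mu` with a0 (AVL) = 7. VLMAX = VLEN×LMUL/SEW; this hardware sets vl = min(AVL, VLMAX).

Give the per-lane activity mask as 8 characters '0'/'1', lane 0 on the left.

predicate = 11111110

VLMAX = VLEN×LMUL/SEW = 256×1/32 = 8
AVL=7 ≤ VLMAX=8, so vl = 7
bits (lane 0 leftmost): 11111110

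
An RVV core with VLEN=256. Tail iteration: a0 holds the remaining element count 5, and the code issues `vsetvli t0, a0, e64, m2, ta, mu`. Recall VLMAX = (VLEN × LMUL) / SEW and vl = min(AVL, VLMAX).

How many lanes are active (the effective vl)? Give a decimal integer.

vl = 5

VLMAX = VLEN×LMUL/SEW = 256×2/64 = 8
AVL=5 ≤ VLMAX=8, so vl = 5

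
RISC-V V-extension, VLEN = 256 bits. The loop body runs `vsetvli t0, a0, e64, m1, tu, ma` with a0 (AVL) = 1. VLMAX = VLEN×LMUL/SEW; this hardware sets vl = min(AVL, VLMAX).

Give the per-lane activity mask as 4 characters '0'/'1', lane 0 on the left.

VLMAX = VLEN×LMUL/SEW = 256×1/64 = 4
vl = min(AVL, VLMAX) = min(1, 4) = 1
bits (lane 0 leftmost): 1000

predicate = 1000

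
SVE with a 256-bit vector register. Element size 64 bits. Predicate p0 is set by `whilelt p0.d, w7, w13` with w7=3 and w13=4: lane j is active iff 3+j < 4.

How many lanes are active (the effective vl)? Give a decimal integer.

lane count: 256 div 64 = 4
active while 3+j < 4, i.e. j ∈ [0,1) capped at 4 ⇒ 1

vl = 1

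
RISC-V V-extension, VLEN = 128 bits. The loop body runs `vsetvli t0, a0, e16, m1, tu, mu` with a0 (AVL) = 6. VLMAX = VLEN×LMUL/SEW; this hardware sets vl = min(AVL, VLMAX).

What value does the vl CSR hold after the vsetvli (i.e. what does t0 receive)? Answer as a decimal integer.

vl = 6

lanes per group: 128·1/16 = 8
AVL=6 ≤ VLMAX=8, so vl = 6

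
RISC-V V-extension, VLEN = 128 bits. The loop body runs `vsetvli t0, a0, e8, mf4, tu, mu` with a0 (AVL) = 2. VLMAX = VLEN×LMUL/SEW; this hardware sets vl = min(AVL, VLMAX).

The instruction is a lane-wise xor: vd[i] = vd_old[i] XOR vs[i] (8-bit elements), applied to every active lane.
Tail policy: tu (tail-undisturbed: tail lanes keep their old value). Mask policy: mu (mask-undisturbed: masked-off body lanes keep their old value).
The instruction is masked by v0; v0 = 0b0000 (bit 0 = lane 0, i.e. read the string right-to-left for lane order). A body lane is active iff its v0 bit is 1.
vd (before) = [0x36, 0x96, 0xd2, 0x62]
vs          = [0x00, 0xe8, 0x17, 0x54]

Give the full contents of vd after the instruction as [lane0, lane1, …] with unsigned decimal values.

VLMAX = VLEN×LMUL/SEW = 128×1/4/8 = 4
vl = min(AVL, VLMAX) = min(2, 4) = 2
  i=0: mask-off/keep → 54
  i=1: mask-off/keep → 150
  i=2: tail/keep → 210
  i=3: tail/keep → 98

vd = [54, 150, 210, 98]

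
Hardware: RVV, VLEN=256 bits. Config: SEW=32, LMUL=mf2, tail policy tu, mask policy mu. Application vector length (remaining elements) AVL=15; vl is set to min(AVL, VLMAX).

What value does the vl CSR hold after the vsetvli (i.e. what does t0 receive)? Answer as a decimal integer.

vl = 4

lanes per group: 256·1/2/32 = 4
vl ← min(15, 4) = 4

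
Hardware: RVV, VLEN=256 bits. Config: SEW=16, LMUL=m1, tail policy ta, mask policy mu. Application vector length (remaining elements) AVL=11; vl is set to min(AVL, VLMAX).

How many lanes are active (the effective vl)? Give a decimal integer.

lanes per group: 256·1/16 = 16
vl = min(AVL, VLMAX) = min(11, 16) = 11

vl = 11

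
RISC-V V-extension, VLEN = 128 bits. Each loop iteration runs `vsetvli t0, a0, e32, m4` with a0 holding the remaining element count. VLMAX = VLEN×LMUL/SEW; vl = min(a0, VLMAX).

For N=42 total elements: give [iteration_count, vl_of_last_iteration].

[iterations, last_vl] = [3, 10]

VLMAX = VLEN×LMUL/SEW = 128×4/32 = 16
iterations = ceil(42/16) = 3; final-pass vl = 10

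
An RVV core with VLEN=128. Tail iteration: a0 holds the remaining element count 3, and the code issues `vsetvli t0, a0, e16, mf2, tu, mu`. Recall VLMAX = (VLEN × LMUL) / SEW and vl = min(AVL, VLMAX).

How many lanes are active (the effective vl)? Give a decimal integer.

VLMAX = VLEN×LMUL/SEW = 128×1/2/16 = 4
vl ← min(3, 4) = 3

vl = 3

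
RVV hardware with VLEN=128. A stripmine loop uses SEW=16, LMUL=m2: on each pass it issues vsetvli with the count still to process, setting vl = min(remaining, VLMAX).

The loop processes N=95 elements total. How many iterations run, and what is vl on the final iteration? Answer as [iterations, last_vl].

VLMAX = VLEN×LMUL/SEW = 128×2/16 = 16
iterations = ceil(95/16) = 6; final-pass vl = 15

[iterations, last_vl] = [6, 15]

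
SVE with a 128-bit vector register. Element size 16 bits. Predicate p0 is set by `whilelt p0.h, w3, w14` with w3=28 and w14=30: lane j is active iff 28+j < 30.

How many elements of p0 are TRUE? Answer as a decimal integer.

vl = 2

128-bit reg / 16-bit elem → 8 lanes
p0[j] = (28+j < 30); true for j=0..1 → 2 lanes set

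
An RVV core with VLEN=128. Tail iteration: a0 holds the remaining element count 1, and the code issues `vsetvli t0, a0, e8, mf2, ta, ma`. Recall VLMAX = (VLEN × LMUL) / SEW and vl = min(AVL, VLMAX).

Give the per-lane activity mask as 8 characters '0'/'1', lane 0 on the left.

VLMAX = (128 × 1/2) / 8 = 8 lanes
AVL=1 ≤ VLMAX=8, so vl = 1
bits (lane 0 leftmost): 10000000

predicate = 10000000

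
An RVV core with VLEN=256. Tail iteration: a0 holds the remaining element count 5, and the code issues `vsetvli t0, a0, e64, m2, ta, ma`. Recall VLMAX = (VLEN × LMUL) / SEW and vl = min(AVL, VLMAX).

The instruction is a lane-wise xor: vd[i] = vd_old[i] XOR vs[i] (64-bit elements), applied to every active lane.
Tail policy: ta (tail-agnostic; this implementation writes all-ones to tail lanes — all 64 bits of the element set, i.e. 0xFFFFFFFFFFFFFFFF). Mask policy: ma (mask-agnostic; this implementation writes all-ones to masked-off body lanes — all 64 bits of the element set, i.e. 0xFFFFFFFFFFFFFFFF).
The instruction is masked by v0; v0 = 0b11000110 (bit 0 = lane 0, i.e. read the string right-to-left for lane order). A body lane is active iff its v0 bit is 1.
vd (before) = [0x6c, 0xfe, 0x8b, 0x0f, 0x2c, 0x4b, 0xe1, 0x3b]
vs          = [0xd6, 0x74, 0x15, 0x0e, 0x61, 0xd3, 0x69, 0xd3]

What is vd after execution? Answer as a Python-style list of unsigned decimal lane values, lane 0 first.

lanes per group: 256·2/64 = 8
vl = min(AVL, VLMAX) = min(5, 8) = 5
  i=0: mask-off/ones → 18446744073709551615
  i=1: xor(0xfe,0x74) → 138
  i=2: xor(0x8b,0x15) → 158
  i=3: mask-off/ones → 18446744073709551615
  i=4: mask-off/ones → 18446744073709551615
  i=5: tail/ones → 18446744073709551615
  i=6: tail/ones → 18446744073709551615
  i=7: tail/ones → 18446744073709551615

vd = [18446744073709551615, 138, 158, 18446744073709551615, 18446744073709551615, 18446744073709551615, 18446744073709551615, 18446744073709551615]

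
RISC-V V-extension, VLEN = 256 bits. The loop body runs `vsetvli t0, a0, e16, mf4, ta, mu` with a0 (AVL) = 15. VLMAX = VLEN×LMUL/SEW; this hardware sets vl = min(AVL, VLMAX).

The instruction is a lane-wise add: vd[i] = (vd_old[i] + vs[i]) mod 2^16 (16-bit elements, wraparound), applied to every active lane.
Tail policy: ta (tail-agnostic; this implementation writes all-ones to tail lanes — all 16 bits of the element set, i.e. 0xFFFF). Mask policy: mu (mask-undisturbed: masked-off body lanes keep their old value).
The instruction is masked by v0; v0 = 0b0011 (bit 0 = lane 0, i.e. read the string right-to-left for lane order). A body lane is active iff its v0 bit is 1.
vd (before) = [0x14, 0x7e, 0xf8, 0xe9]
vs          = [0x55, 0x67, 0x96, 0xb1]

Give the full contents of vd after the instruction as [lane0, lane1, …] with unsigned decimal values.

VLMAX = (256 × 1/4) / 16 = 4 lanes
vl = min(AVL, VLMAX) = min(15, 4) = 4
lane  0: add(0x14,0x55) ⇒ 0x69
lane  1: add(0x7e,0x67) ⇒ 0xe5
lane  2: mask-off/keep ⇒ 0xf8
lane  3: mask-off/keep ⇒ 0xe9

vd = [105, 229, 248, 233]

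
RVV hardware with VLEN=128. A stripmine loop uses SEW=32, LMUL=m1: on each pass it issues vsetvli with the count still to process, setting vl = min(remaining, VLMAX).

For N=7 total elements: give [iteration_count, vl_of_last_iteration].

[iterations, last_vl] = [2, 3]

VLMAX = VLEN×LMUL/SEW = 128×1/32 = 4
7 elements at 4/iter → 2 passes, remainder 3 on the last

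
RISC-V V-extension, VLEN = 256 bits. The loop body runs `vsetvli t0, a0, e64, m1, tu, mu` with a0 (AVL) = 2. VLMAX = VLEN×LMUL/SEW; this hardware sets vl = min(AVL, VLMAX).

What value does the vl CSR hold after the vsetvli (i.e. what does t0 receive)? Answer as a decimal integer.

vl = 2

VLMAX = (256 × 1) / 64 = 4 lanes
AVL=2 ≤ VLMAX=4, so vl = 2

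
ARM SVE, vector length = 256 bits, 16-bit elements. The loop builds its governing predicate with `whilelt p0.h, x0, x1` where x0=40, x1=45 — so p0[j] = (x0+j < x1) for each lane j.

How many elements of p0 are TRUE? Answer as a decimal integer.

lane count: 256 div 16 = 16
p0[j] = (40+j < 45); true for j=0..4 → 5 lanes set

vl = 5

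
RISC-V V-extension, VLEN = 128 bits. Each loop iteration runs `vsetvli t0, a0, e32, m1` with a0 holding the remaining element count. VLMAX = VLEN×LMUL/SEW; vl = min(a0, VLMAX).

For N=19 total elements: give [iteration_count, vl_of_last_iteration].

lanes per group: 128·1/32 = 4
19 elements at 4/iter → 5 passes, remainder 3 on the last

[iterations, last_vl] = [5, 3]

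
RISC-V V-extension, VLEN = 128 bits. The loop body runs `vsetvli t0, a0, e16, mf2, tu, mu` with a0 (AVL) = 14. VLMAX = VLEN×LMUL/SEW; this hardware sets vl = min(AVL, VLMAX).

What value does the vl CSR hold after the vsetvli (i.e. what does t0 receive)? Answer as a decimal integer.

VLMAX = (128 × 1/2) / 16 = 4 lanes
AVL=14 > VLMAX=4, so vl = 4

vl = 4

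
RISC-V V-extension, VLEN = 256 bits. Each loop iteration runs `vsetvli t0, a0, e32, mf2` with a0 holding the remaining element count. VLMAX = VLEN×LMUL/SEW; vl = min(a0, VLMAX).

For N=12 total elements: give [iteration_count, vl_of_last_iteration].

VLMAX = VLEN×LMUL/SEW = 256×1/2/32 = 4
N=12: ⌈12/4⌉ = 3 iters; last vl = 12 − 2×4 = 4

[iterations, last_vl] = [3, 4]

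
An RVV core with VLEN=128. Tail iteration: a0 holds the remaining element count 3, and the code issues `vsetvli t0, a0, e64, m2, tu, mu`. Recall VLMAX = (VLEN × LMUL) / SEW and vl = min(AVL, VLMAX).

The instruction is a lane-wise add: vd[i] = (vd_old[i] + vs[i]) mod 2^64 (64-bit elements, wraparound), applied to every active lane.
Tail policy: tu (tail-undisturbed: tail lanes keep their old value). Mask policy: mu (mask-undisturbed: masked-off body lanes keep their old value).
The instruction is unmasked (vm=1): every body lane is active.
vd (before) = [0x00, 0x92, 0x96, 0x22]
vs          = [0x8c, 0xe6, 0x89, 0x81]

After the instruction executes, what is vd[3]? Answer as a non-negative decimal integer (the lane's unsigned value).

VLMAX = VLEN×LMUL/SEW = 128×2/64 = 4
vl = min(AVL, VLMAX) = min(3, 4) = 3
lane  0: add(0x00,0x8c) ⇒ 0x8c
lane  1: add(0x92,0xe6) ⇒ 0x178
lane  2: add(0x96,0x89) ⇒ 0x11f
lane  3: tail/keep ⇒ 0x22

vd[3] = 34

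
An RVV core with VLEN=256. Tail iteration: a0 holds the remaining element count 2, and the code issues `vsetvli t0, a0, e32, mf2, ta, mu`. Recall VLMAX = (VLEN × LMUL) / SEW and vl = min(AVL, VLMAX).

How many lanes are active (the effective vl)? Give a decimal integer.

lanes per group: 256·1/2/32 = 4
vl = min(AVL, VLMAX) = min(2, 4) = 2

vl = 2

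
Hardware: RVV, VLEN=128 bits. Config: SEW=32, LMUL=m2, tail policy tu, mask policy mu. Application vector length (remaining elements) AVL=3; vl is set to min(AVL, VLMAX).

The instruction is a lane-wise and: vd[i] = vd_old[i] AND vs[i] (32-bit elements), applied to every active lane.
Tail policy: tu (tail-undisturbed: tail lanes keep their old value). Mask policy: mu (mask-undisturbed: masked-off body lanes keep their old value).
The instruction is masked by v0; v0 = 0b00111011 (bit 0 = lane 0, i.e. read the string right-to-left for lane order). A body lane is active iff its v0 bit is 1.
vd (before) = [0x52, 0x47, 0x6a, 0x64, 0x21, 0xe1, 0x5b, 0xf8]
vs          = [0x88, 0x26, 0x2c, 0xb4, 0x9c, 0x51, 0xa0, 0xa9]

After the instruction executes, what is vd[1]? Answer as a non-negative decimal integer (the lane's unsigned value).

vd[1] = 6

lanes per group: 128·2/32 = 8
vl ← min(3, 8) = 3
  i=0: and(0x52,0x88) → 0
  i=1: and(0x47,0x26) → 6
  i=2: mask-off/keep → 106
  i=3: tail/keep → 100
  i=4: tail/keep → 33
  i=5: tail/keep → 225
  i=6: tail/keep → 91
  i=7: tail/keep → 248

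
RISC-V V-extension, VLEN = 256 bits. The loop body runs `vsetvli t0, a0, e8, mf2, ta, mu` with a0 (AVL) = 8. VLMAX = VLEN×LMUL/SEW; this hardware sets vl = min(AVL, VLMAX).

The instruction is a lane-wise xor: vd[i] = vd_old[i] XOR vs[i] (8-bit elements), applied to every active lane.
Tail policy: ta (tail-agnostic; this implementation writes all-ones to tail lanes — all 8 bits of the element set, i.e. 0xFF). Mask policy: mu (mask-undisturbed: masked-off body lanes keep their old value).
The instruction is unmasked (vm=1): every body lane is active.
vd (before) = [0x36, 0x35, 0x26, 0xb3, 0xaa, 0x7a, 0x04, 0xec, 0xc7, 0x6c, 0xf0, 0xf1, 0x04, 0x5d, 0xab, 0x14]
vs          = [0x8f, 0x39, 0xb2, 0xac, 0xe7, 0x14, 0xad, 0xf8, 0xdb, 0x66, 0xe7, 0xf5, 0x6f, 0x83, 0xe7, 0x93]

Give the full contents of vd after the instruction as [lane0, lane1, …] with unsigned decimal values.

lanes per group: 256·1/2/8 = 16
AVL=8 ≤ VLMAX=16, so vl = 8
lane  0: xor(0x36,0x8f) ⇒ 0xb9
lane  1: xor(0x35,0x39) ⇒ 0x0c
lane  2: xor(0x26,0xb2) ⇒ 0x94
lane  3: xor(0xb3,0xac) ⇒ 0x1f
lane  4: xor(0xaa,0xe7) ⇒ 0x4d
lane  5: xor(0x7a,0x14) ⇒ 0x6e
lane  6: xor(0x04,0xad) ⇒ 0xa9
lane  7: xor(0xec,0xf8) ⇒ 0x14
lane  8: tail/ones ⇒ 0xff
lane  9: tail/ones ⇒ 0xff
lane 10: tail/ones ⇒ 0xff
lane 11: tail/ones ⇒ 0xff
lane 12: tail/ones ⇒ 0xff
lane 13: tail/ones ⇒ 0xff
lane 14: tail/ones ⇒ 0xff
lane 15: tail/ones ⇒ 0xff

vd = [185, 12, 148, 31, 77, 110, 169, 20, 255, 255, 255, 255, 255, 255, 255, 255]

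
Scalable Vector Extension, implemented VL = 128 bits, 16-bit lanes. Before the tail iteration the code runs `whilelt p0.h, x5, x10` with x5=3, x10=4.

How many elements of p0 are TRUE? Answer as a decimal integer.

128-bit reg / 16-bit elem → 8 lanes
whilelt: lane j active iff 3+j < 4 → j < 1 → 1 active

vl = 1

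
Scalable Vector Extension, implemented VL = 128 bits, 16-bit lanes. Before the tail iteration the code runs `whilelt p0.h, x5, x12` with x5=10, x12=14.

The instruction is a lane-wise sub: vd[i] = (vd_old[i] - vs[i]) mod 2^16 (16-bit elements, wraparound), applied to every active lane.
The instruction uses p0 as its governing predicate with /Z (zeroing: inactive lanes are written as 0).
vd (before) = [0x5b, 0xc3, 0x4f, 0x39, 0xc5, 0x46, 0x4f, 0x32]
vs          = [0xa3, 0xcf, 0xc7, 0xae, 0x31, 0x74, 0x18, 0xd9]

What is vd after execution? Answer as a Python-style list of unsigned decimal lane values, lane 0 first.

vd = [65464, 65524, 65416, 65419, 0, 0, 0, 0]

lane count: 128 div 16 = 8
active while 10+j < 14, i.e. j ∈ [0,4) capped at 8 ⇒ 4
vd[0] sub(0x5b,0xa3) -> 0xffb8
vd[1] sub(0xc3,0xcf) -> 0xfff4
vd[2] sub(0x4f,0xc7) -> 0xff88
vd[3] sub(0x39,0xae) -> 0xff8b
vd[4] tail/zero -> 0x00
vd[5] tail/zero -> 0x00
vd[6] tail/zero -> 0x00
vd[7] tail/zero -> 0x00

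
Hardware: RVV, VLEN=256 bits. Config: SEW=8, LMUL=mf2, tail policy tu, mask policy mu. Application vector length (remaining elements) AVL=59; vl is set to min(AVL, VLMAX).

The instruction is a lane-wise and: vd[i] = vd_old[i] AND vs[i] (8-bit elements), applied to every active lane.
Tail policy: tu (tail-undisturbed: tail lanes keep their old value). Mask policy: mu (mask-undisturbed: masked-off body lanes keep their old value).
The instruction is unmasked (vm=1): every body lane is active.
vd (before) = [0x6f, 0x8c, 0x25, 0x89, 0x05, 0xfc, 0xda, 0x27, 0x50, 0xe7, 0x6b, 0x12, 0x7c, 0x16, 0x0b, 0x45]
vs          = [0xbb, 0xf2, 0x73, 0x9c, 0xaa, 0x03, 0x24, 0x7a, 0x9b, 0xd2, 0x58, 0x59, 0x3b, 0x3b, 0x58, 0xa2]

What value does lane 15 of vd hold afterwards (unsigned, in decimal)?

lanes per group: 256·1/2/8 = 16
AVL=59 > VLMAX=16, so vl = 16
vd[0] and(0x6f,0xbb) -> 0x2b
vd[1] and(0x8c,0xf2) -> 0x80
vd[2] and(0x25,0x73) -> 0x21
vd[3] and(0x89,0x9c) -> 0x88
vd[4] and(0x05,0xaa) -> 0x00
vd[5] and(0xfc,0x03) -> 0x00
vd[6] and(0xda,0x24) -> 0x00
vd[7] and(0x27,0x7a) -> 0x22
vd[8] and(0x50,0x9b) -> 0x10
vd[9] and(0xe7,0xd2) -> 0xc2
vd[10] and(0x6b,0x58) -> 0x48
vd[11] and(0x12,0x59) -> 0x10
vd[12] and(0x7c,0x3b) -> 0x38
vd[13] and(0x16,0x3b) -> 0x12
vd[14] and(0x0b,0x58) -> 0x08
vd[15] and(0x45,0xa2) -> 0x00

vd[15] = 0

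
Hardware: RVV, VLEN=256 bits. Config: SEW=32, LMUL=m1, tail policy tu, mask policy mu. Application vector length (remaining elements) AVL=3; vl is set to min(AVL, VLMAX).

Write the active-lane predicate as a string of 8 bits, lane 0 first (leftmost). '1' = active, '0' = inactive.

lanes per group: 256·1/32 = 8
vl = min(AVL, VLMAX) = min(3, 8) = 3
bits (lane 0 leftmost): 11100000

predicate = 11100000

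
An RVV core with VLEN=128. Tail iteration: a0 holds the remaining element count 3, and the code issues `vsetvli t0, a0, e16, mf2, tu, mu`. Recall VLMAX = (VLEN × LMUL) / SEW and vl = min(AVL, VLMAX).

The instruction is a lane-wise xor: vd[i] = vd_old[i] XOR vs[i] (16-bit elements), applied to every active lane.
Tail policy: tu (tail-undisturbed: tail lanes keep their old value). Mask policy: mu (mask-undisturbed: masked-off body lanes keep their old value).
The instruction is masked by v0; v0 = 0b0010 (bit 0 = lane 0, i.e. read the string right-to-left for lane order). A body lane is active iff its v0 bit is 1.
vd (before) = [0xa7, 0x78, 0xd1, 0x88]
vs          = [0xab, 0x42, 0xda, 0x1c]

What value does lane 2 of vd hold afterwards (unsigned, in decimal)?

VLMAX = VLEN×LMUL/SEW = 128×1/2/16 = 4
vl ← min(3, 4) = 3
  i=0: mask-off/keep → 167
  i=1: xor(0x78,0x42) → 58
  i=2: mask-off/keep → 209
  i=3: tail/keep → 136

vd[2] = 209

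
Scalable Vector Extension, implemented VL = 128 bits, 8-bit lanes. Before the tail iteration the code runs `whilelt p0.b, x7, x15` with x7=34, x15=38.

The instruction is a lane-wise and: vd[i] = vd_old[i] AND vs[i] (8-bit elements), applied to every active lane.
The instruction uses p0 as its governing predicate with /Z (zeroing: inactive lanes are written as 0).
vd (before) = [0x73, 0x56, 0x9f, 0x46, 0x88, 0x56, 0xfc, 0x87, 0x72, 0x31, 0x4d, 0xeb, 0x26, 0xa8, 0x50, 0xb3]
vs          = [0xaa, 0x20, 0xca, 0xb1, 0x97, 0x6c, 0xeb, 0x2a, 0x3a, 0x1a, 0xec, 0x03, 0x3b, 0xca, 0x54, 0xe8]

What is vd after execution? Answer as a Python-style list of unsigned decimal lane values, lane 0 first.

register lanes = 128/8 = 16
whilelt: lane j active iff 34+j < 38 → j < 4 → 4 active
lane  0: and(0x73,0xaa) ⇒ 0x22
lane  1: and(0x56,0x20) ⇒ 0x00
lane  2: and(0x9f,0xca) ⇒ 0x8a
lane  3: and(0x46,0xb1) ⇒ 0x00
lane  4: tail/zero ⇒ 0x00
lane  5: tail/zero ⇒ 0x00
lane  6: tail/zero ⇒ 0x00
lane  7: tail/zero ⇒ 0x00
lane  8: tail/zero ⇒ 0x00
lane  9: tail/zero ⇒ 0x00
lane 10: tail/zero ⇒ 0x00
lane 11: tail/zero ⇒ 0x00
lane 12: tail/zero ⇒ 0x00
lane 13: tail/zero ⇒ 0x00
lane 14: tail/zero ⇒ 0x00
lane 15: tail/zero ⇒ 0x00

vd = [34, 0, 138, 0, 0, 0, 0, 0, 0, 0, 0, 0, 0, 0, 0, 0]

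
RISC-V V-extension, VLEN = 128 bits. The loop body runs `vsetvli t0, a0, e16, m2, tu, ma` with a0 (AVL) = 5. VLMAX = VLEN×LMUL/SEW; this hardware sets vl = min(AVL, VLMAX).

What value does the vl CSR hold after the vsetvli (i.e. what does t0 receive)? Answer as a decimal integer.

VLMAX = (128 × 2) / 16 = 16 lanes
AVL=5 ≤ VLMAX=16, so vl = 5

vl = 5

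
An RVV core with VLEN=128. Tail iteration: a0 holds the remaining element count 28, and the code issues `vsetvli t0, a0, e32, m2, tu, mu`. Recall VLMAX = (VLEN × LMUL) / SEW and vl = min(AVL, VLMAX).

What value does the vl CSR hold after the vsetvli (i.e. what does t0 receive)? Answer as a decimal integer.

lanes per group: 128·2/32 = 8
vl ← min(28, 8) = 8

vl = 8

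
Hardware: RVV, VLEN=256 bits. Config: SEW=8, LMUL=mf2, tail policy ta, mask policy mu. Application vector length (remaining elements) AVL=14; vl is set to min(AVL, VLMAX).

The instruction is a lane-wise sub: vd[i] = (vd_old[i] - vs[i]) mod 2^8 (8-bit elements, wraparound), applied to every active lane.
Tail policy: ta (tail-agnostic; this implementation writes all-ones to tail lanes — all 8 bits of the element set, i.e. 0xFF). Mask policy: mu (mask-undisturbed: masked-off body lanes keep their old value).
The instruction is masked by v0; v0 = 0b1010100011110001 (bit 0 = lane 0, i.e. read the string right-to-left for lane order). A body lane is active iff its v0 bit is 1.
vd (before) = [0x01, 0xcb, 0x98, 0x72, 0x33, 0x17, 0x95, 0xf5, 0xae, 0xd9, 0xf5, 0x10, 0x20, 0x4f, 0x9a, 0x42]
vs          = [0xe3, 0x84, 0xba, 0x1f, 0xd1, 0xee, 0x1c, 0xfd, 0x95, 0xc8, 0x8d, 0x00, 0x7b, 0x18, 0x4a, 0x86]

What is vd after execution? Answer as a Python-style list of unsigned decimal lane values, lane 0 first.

VLMAX = VLEN×LMUL/SEW = 256×1/2/8 = 16
vl = min(AVL, VLMAX) = min(14, 16) = 14
[0] sub(0x01,0xe3) = 0x1e
[1] mask-off/keep = 0xcb
[2] mask-off/keep = 0x98
[3] mask-off/keep = 0x72
[4] sub(0x33,0xd1) = 0x62
[5] sub(0x17,0xee) = 0x29
[6] sub(0x95,0x1c) = 0x79
[7] sub(0xf5,0xfd) = 0xf8
[8] mask-off/keep = 0xae
[9] mask-off/keep = 0xd9
[10] mask-off/keep = 0xf5
[11] sub(0x10,0x00) = 0x10
[12] mask-off/keep = 0x20
[13] sub(0x4f,0x18) = 0x37
[14] tail/ones = 0xff
[15] tail/ones = 0xff

vd = [30, 203, 152, 114, 98, 41, 121, 248, 174, 217, 245, 16, 32, 55, 255, 255]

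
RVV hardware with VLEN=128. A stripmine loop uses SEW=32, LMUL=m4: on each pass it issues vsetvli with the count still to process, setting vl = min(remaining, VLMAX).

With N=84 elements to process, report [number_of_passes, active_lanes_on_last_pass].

VLMAX = (128 × 4) / 32 = 16 lanes
iterations = ceil(84/16) = 6; final-pass vl = 4

[iterations, last_vl] = [6, 4]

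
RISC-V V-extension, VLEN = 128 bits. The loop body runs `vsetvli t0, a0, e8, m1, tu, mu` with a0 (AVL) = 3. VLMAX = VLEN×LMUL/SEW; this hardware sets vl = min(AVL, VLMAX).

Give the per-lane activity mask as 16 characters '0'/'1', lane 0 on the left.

VLMAX = VLEN×LMUL/SEW = 128×1/8 = 16
AVL=3 ≤ VLMAX=16, so vl = 3
bits (lane 0 leftmost): 1110000000000000

predicate = 1110000000000000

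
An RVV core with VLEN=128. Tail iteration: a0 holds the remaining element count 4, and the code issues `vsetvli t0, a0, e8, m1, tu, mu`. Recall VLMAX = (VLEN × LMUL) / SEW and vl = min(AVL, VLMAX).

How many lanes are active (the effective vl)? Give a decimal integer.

vl = 4

VLMAX = (128 × 1) / 8 = 16 lanes
vl = min(AVL, VLMAX) = min(4, 16) = 4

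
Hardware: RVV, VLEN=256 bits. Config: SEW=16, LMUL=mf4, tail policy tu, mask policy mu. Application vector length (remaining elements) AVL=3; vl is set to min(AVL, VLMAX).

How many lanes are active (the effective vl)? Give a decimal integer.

vl = 3

VLMAX = (256 × 1/4) / 16 = 4 lanes
vl ← min(3, 4) = 3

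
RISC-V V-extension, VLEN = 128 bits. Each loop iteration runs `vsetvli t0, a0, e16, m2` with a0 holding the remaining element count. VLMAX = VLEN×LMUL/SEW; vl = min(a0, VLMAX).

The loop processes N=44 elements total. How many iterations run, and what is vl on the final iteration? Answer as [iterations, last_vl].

VLMAX = VLEN×LMUL/SEW = 128×2/16 = 16
iterations = ceil(44/16) = 3; final-pass vl = 12

[iterations, last_vl] = [3, 12]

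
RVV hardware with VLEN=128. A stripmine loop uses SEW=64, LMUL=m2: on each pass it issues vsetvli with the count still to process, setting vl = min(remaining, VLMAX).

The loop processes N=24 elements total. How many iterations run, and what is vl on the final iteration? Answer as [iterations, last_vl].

[iterations, last_vl] = [6, 4]

lanes per group: 128·2/64 = 4
24 elements at 4/iter → 6 passes, remainder 4 on the last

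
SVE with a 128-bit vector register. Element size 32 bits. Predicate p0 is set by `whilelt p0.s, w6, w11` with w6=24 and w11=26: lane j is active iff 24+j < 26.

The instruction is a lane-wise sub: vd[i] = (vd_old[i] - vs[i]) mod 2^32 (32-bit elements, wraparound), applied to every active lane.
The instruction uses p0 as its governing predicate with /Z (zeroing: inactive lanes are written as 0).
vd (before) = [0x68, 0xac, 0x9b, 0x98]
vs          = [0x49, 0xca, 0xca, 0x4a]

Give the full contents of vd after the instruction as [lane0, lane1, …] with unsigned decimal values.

lane count: 128 div 32 = 4
p0[j] = (24+j < 26); true for j=0..1 → 2 lanes set
vd[0] sub(0x68,0x49) -> 0x1f
vd[1] sub(0xac,0xca) -> 0xffffffe2
vd[2] tail/zero -> 0x00
vd[3] tail/zero -> 0x00

vd = [31, 4294967266, 0, 0]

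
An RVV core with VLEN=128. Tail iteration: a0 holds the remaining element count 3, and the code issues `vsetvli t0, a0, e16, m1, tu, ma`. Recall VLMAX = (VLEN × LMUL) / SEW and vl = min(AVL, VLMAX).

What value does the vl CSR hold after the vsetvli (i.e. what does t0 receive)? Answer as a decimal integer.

vl = 3

lanes per group: 128·1/16 = 8
vl ← min(3, 8) = 3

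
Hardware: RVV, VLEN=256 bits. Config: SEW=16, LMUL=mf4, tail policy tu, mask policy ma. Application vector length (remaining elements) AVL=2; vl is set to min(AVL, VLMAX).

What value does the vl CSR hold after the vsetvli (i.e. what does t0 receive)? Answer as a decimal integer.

vl = 2

VLMAX = (256 × 1/4) / 16 = 4 lanes
AVL=2 ≤ VLMAX=4, so vl = 2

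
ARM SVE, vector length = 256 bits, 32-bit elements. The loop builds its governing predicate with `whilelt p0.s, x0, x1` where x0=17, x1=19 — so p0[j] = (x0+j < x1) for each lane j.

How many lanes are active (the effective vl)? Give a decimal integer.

vl = 2

256-bit reg / 32-bit elem → 8 lanes
whilelt: lane j active iff 17+j < 19 → j < 2 → 2 active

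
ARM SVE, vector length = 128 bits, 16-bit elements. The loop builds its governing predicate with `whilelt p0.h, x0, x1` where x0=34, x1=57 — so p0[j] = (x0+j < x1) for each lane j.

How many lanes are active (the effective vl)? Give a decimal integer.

lane count: 128 div 16 = 8
active while 34+j < 57, i.e. j ∈ [0,23) capped at 8 ⇒ 8

vl = 8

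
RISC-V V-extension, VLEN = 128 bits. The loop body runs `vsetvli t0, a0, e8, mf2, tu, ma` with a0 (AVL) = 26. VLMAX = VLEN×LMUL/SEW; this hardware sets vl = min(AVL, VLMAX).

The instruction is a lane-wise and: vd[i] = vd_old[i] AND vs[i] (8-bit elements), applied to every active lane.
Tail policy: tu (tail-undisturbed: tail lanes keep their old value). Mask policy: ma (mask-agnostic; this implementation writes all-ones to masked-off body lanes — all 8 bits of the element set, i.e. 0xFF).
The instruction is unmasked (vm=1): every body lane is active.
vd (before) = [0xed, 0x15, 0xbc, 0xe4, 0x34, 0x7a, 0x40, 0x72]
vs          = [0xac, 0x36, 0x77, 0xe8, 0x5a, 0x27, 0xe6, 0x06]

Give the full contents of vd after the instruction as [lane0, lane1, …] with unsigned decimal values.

vd = [172, 20, 52, 224, 16, 34, 64, 2]

lanes per group: 128·1/2/8 = 8
vl = min(AVL, VLMAX) = min(26, 8) = 8
lane  0: and(0xed,0xac) ⇒ 0xac
lane  1: and(0x15,0x36) ⇒ 0x14
lane  2: and(0xbc,0x77) ⇒ 0x34
lane  3: and(0xe4,0xe8) ⇒ 0xe0
lane  4: and(0x34,0x5a) ⇒ 0x10
lane  5: and(0x7a,0x27) ⇒ 0x22
lane  6: and(0x40,0xe6) ⇒ 0x40
lane  7: and(0x72,0x06) ⇒ 0x02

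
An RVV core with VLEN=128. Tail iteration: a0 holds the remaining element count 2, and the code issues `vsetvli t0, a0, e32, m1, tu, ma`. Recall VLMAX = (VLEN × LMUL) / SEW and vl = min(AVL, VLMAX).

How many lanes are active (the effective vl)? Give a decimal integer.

VLMAX = (128 × 1) / 32 = 4 lanes
vl ← min(2, 4) = 2

vl = 2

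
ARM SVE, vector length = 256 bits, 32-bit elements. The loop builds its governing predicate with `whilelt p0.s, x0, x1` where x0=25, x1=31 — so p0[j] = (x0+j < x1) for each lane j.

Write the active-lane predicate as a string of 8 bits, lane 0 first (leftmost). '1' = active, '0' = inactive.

predicate = 11111100

register lanes = 256/32 = 8
p0[j] = (25+j < 31); true for j=0..5 → 6 lanes set
bits (lane 0 leftmost): 11111100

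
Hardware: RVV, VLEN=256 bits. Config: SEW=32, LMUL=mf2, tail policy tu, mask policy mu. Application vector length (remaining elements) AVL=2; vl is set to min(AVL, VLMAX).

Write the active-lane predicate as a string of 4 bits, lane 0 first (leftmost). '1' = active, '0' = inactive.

VLMAX = (256 × 1/2) / 32 = 4 lanes
AVL=2 ≤ VLMAX=4, so vl = 2
bits (lane 0 leftmost): 1100

predicate = 1100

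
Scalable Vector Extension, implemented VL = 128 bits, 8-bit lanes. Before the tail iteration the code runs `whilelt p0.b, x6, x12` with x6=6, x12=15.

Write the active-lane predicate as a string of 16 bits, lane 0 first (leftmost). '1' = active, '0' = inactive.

predicate = 1111111110000000

lane count: 128 div 8 = 16
active while 6+j < 15, i.e. j ∈ [0,9) capped at 16 ⇒ 9
bits (lane 0 leftmost): 1111111110000000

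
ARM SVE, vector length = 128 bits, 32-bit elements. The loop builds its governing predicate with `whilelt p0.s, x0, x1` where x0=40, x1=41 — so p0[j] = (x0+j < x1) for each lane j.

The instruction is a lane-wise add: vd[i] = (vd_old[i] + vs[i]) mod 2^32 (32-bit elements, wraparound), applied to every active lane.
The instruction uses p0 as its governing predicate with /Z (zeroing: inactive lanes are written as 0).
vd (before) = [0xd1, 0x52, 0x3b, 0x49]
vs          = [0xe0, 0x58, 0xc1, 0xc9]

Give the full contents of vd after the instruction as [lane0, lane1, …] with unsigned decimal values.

vd = [433, 0, 0, 0]

lane count: 128 div 32 = 4
active while 40+j < 41, i.e. j ∈ [0,1) capped at 4 ⇒ 1
lane  0: add(0xd1,0xe0) ⇒ 0x1b1
lane  1: tail/zero ⇒ 0x00
lane  2: tail/zero ⇒ 0x00
lane  3: tail/zero ⇒ 0x00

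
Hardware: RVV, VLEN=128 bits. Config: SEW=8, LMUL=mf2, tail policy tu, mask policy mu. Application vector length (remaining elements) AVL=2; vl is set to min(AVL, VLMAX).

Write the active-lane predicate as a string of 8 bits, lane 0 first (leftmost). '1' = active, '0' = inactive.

VLMAX = VLEN×LMUL/SEW = 128×1/2/8 = 8
AVL=2 ≤ VLMAX=8, so vl = 2
bits (lane 0 leftmost): 11000000

predicate = 11000000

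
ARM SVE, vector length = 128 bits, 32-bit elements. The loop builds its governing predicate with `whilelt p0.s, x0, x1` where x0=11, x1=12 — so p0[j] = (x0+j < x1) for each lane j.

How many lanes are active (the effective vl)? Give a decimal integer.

vl = 1

lane count: 128 div 32 = 4
active while 11+j < 12, i.e. j ∈ [0,1) capped at 4 ⇒ 1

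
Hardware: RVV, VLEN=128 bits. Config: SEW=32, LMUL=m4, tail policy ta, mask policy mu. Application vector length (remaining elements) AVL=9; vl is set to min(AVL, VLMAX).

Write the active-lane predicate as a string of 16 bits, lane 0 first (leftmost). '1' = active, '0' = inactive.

lanes per group: 128·4/32 = 16
vl = min(AVL, VLMAX) = min(9, 16) = 9
bits (lane 0 leftmost): 1111111110000000

predicate = 1111111110000000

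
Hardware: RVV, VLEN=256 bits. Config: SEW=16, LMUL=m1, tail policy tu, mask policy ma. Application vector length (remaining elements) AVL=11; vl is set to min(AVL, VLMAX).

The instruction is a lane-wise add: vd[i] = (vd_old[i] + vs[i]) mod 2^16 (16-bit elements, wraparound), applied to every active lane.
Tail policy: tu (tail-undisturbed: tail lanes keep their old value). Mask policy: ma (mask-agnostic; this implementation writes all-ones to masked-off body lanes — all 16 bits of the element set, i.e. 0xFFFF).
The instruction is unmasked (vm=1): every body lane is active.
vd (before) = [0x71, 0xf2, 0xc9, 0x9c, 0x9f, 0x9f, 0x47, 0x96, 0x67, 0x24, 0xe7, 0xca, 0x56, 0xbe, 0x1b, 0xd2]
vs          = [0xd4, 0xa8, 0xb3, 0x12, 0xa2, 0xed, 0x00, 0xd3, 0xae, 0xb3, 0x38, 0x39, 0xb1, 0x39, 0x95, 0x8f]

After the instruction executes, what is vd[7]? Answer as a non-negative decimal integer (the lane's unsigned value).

vd[7] = 361

VLMAX = VLEN×LMUL/SEW = 256×1/16 = 16
AVL=11 ≤ VLMAX=16, so vl = 11
vd[0] add(0x71,0xd4) -> 0x145
vd[1] add(0xf2,0xa8) -> 0x19a
vd[2] add(0xc9,0xb3) -> 0x17c
vd[3] add(0x9c,0x12) -> 0xae
vd[4] add(0x9f,0xa2) -> 0x141
vd[5] add(0x9f,0xed) -> 0x18c
vd[6] add(0x47,0x00) -> 0x47
vd[7] add(0x96,0xd3) -> 0x169
vd[8] add(0x67,0xae) -> 0x115
vd[9] add(0x24,0xb3) -> 0xd7
vd[10] add(0xe7,0x38) -> 0x11f
vd[11] tail/keep -> 0xca
vd[12] tail/keep -> 0x56
vd[13] tail/keep -> 0xbe
vd[14] tail/keep -> 0x1b
vd[15] tail/keep -> 0xd2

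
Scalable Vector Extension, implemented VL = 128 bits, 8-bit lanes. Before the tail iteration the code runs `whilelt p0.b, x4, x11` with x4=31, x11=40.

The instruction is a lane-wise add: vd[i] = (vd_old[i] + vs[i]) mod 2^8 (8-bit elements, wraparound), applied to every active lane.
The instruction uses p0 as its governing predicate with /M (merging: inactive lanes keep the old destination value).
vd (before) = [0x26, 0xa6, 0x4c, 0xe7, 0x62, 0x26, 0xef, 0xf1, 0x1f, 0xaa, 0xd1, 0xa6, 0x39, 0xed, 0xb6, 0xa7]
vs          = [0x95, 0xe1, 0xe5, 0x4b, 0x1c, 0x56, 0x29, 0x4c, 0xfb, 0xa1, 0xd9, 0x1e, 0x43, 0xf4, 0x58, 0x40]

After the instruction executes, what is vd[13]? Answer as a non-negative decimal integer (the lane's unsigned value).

vd[13] = 237

register lanes = 128/8 = 16
p0[j] = (31+j < 40); true for j=0..8 → 9 lanes set
[0] add(0x26,0x95) = 0xbb
[1] add(0xa6,0xe1) = 0x87
[2] add(0x4c,0xe5) = 0x31
[3] add(0xe7,0x4b) = 0x32
[4] add(0x62,0x1c) = 0x7e
[5] add(0x26,0x56) = 0x7c
[6] add(0xef,0x29) = 0x18
[7] add(0xf1,0x4c) = 0x3d
[8] add(0x1f,0xfb) = 0x1a
[9] tail/keep = 0xaa
[10] tail/keep = 0xd1
[11] tail/keep = 0xa6
[12] tail/keep = 0x39
[13] tail/keep = 0xed
[14] tail/keep = 0xb6
[15] tail/keep = 0xa7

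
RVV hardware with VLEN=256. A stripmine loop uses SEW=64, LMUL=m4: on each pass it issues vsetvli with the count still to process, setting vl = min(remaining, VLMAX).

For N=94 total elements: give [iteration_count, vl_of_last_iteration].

lanes per group: 256·4/64 = 16
iterations = ceil(94/16) = 6; final-pass vl = 14

[iterations, last_vl] = [6, 14]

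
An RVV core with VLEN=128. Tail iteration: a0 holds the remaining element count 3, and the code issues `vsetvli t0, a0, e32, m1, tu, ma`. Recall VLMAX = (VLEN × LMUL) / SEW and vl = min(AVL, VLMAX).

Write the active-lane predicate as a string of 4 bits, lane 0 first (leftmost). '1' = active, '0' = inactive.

VLMAX = (128 × 1) / 32 = 4 lanes
AVL=3 ≤ VLMAX=4, so vl = 3
bits (lane 0 leftmost): 1110

predicate = 1110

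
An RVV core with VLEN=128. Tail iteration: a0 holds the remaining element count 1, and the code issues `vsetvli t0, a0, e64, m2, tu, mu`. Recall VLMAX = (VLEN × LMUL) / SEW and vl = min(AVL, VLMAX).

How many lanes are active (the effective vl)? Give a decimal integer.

VLMAX = (128 × 2) / 64 = 4 lanes
AVL=1 ≤ VLMAX=4, so vl = 1

vl = 1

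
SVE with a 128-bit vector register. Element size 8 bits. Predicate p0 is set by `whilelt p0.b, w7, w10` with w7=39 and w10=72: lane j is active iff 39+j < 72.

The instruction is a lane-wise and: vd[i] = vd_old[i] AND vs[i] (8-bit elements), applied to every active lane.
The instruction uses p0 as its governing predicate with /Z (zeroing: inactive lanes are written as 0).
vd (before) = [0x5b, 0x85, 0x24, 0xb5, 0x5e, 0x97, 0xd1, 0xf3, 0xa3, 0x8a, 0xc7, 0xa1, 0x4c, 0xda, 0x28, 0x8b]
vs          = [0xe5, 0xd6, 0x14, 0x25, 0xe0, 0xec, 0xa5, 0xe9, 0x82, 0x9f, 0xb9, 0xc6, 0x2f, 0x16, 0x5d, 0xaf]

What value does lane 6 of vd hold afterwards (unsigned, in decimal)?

vd[6] = 129

128-bit reg / 8-bit elem → 16 lanes
active while 39+j < 72, i.e. j ∈ [0,33) capped at 16 ⇒ 16
  i=0: and(0x5b,0xe5) → 65
  i=1: and(0x85,0xd6) → 132
  i=2: and(0x24,0x14) → 4
  i=3: and(0xb5,0x25) → 37
  i=4: and(0x5e,0xe0) → 64
  i=5: and(0x97,0xec) → 132
  i=6: and(0xd1,0xa5) → 129
  i=7: and(0xf3,0xe9) → 225
  i=8: and(0xa3,0x82) → 130
  i=9: and(0x8a,0x9f) → 138
  i=10: and(0xc7,0xb9) → 129
  i=11: and(0xa1,0xc6) → 128
  i=12: and(0x4c,0x2f) → 12
  i=13: and(0xda,0x16) → 18
  i=14: and(0x28,0x5d) → 8
  i=15: and(0x8b,0xaf) → 139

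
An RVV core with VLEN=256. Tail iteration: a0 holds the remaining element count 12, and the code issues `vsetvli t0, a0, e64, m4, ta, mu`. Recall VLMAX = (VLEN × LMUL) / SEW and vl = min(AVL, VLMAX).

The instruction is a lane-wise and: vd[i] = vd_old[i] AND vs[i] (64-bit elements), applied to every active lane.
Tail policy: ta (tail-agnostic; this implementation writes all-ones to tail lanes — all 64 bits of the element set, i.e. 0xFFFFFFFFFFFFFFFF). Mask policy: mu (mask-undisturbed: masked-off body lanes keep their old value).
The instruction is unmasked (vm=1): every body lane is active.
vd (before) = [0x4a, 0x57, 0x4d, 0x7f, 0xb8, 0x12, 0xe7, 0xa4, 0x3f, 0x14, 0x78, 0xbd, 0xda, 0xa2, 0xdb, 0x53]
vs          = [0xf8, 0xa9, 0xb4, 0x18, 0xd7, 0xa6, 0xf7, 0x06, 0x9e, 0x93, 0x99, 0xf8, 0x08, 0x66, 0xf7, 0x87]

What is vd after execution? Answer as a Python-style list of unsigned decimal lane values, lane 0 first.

vd = [72, 1, 4, 24, 144, 2, 231, 4, 30, 16, 24, 184, 18446744073709551615, 18446744073709551615, 18446744073709551615, 18446744073709551615]

lanes per group: 256·4/64 = 16
vl ← min(12, 16) = 12
[0] and(0x4a,0xf8) = 0x48
[1] and(0x57,0xa9) = 0x01
[2] and(0x4d,0xb4) = 0x04
[3] and(0x7f,0x18) = 0x18
[4] and(0xb8,0xd7) = 0x90
[5] and(0x12,0xa6) = 0x02
[6] and(0xe7,0xf7) = 0xe7
[7] and(0xa4,0x06) = 0x04
[8] and(0x3f,0x9e) = 0x1e
[9] and(0x14,0x93) = 0x10
[10] and(0x78,0x99) = 0x18
[11] and(0xbd,0xf8) = 0xb8
[12] tail/ones = 0xffffffffffffffff
[13] tail/ones = 0xffffffffffffffff
[14] tail/ones = 0xffffffffffffffff
[15] tail/ones = 0xffffffffffffffff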